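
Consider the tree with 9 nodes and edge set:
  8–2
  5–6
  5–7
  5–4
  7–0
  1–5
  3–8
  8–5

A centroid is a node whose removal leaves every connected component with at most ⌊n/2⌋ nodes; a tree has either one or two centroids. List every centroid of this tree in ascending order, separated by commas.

Delete 5: the remaining components have sizes 3, 2, 1, 1, 1. Max 3 ≤ 4, so 5 is a centroid.
Every other node leaves some component of size > 4, so the centroid is unique.

5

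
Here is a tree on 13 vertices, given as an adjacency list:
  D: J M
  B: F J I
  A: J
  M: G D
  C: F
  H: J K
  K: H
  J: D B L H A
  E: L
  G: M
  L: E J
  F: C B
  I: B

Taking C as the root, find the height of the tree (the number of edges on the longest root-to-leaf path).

6

The longest root-to-leaf path is C–F–B–J–D–M–G (6 edges).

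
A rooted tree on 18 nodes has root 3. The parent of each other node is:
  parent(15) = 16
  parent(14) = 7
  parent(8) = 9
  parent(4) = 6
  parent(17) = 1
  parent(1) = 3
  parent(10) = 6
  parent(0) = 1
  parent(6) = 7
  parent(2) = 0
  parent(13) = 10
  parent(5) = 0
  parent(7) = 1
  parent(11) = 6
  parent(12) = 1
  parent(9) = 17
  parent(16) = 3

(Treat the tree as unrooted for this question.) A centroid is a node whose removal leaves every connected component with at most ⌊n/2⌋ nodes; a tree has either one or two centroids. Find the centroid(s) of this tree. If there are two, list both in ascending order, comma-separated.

1

If 1 is removed the pieces have sizes 7, 3, 3, 3, 1, all ≤ ⌊18/2⌋ = 9.
Every other node leaves some component of size > 9, so the centroid is unique.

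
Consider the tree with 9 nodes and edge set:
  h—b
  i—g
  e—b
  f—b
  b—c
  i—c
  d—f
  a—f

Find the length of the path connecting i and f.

Walking from i: i - c - b - f. Length 3.

3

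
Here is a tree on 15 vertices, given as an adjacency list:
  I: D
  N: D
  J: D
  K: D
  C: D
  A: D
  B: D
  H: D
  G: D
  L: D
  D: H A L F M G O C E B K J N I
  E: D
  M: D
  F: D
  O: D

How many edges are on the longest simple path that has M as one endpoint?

Distances from M peak at 2, attained at J (A, I, H, F, B, E, C, K, L, N, O, G also at distance 2).
M – D – J

2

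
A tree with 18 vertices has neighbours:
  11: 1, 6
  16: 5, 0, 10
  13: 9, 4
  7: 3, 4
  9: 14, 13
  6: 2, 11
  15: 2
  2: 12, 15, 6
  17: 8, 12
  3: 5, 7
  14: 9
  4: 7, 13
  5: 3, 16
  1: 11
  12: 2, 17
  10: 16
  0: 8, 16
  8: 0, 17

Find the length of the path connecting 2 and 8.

The path is 2 - 12 - 17 - 8, which has 3 edges.

3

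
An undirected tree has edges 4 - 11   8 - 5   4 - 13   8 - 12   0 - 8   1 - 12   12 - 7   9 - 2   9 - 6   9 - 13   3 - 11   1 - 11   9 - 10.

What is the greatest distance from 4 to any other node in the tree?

The node farthest from 4 is 0 (5 also at distance 5), via 4-11-1-12-8-0 — 5 edges.

5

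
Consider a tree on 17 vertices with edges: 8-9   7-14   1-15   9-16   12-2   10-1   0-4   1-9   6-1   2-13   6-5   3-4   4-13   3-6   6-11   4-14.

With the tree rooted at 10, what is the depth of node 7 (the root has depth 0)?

6

10 – 1 – 6 – 3 – 4 – 14 – 7 — 6 edges.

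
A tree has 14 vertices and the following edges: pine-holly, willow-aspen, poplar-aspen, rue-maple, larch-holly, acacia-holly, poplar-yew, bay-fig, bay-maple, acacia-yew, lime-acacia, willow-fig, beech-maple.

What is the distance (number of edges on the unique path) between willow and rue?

The path is willow – fig – bay – maple – rue, which has 4 edges.

4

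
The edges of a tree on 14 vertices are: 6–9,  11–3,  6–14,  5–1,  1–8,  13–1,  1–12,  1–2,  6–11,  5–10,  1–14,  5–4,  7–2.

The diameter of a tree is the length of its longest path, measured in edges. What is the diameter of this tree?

6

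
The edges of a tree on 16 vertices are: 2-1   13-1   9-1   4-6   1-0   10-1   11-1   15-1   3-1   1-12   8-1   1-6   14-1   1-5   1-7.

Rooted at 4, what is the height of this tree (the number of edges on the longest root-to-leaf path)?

3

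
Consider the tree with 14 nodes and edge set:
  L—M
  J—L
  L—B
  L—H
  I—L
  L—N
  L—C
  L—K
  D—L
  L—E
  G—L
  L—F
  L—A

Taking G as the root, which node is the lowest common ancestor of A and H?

L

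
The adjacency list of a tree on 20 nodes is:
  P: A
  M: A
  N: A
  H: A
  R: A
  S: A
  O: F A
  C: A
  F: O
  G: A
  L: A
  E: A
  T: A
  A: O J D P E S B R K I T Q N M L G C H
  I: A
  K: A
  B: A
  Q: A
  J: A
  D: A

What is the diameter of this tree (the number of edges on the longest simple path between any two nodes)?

3

A longest path is F–O–A–S, with 3 edges.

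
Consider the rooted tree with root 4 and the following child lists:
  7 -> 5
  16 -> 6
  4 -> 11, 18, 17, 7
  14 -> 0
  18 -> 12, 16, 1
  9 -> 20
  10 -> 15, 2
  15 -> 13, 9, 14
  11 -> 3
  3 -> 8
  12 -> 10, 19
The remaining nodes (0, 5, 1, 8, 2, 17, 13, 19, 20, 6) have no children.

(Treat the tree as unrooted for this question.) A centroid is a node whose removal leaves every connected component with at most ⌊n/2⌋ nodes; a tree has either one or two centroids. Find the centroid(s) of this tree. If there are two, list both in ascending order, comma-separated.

Delete 18: the remaining components have sizes 10, 7, 2, 1. Max 10 ≤ 10, so 18 is a centroid.
No neighbour of 18 does as well, so 18 is the unique centroid.

18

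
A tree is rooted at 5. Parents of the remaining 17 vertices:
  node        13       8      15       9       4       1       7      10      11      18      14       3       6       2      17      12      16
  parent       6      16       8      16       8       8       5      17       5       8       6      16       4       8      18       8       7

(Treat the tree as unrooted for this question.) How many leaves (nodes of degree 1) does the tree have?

The leaves are 1, 2, 3, 9, 10, 11, 12, 13, 14, 15.
That is 10 leaves.

10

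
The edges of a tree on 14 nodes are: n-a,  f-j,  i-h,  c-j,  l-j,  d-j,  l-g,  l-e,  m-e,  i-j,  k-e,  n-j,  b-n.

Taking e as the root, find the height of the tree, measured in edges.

b sits deepest: e-l-j-n-b — 4 edges from the root.

4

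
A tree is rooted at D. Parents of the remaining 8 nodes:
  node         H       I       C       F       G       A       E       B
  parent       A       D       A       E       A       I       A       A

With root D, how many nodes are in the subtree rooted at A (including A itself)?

Descendants of A (including itself): A, G, E, C, B, H, F. That's 7.

7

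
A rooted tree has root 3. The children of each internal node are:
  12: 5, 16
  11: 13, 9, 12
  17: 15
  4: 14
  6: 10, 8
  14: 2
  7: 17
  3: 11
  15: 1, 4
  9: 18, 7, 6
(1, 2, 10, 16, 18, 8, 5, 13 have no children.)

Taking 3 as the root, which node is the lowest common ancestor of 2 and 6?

2's ancestor chain is 2, 14, 4, 15, 17, 7, 9, 11, 3 and 6's is 6, 9, 11, 3; they first meet at 9.

9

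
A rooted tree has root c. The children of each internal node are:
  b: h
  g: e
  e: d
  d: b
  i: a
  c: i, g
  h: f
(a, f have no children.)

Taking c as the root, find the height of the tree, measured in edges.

6

f sits deepest: c → g → e → d → b → h → f — 6 edges from the root.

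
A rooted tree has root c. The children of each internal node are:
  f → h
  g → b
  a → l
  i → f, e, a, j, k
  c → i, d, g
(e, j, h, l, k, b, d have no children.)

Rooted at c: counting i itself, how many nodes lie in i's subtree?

Descendants of i (including itself): i, a, f, k, j, e, l, h. That's 8.

8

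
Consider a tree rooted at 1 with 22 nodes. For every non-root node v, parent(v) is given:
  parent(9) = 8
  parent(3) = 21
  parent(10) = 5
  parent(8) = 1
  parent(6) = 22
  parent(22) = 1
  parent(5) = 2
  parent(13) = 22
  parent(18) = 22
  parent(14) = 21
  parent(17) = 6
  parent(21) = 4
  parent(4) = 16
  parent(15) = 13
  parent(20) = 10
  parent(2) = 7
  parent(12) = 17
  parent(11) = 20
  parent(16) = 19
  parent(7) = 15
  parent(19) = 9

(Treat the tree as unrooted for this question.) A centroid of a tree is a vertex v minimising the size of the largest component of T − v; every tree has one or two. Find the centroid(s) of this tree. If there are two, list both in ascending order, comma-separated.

Delete 22: the remaining components have sizes 9, 8, 3, 1. Max 9 ≤ 11, so 22 is a centroid.
No neighbour of 22 does as well, so 22 is the unique centroid.

22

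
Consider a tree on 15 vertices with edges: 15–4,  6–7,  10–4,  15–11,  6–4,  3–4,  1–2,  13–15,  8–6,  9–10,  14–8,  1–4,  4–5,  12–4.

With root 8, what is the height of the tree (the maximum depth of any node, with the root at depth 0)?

4

The longest root-to-leaf path is 8 → 6 → 4 → 10 → 9 (4 edges).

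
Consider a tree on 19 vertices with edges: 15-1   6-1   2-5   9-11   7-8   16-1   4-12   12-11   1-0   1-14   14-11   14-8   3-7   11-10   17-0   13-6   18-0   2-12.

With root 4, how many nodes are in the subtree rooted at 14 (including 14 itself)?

12

Descendants of 14 (including itself): 14, 1, 8, 0, 16, 15, 6, 7, 17, 18, 13, 3. That's 12.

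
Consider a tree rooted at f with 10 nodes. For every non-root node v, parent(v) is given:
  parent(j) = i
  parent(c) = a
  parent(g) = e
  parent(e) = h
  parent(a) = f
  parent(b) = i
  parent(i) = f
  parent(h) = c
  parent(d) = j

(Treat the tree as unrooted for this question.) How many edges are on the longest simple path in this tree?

8

Starting from d, a farthest node is g at distance 8.
One longest path: d-j-i-f-a-c-h-e-g.
So the diameter is 8.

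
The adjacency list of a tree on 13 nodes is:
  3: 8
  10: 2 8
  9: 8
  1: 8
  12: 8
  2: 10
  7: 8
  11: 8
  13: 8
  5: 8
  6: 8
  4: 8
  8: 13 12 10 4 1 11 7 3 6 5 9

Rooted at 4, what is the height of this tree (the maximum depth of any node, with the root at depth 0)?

3

The longest root-to-leaf path is 4 – 8 – 10 – 2 (3 edges).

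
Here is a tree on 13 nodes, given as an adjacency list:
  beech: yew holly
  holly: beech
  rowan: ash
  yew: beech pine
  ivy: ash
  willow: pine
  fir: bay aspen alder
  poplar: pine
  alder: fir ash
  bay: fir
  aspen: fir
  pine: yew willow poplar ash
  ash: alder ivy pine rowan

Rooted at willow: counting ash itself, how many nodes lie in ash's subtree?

7

Descendants of ash (including itself): ash, ivy, rowan, alder, fir, aspen, bay. That's 7.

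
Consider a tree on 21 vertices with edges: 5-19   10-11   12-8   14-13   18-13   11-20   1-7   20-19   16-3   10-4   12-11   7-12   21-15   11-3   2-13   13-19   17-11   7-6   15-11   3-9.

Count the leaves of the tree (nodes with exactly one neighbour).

12

Degree-1 nodes: 1, 2, 4, 5, 6, 8, 9, 14, 16, 17, 18, 21 — 12 of them.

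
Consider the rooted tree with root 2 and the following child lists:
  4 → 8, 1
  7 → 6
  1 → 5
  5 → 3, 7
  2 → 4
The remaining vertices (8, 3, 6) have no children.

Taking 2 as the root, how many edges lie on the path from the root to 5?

3

Path from 2 to 5: 2 → 4 → 1 → 5, which has 3 edges.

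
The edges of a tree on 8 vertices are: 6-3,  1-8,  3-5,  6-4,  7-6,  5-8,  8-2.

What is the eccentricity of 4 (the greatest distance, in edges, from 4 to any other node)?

5

A farthest node from 4 is 2 (1 also at distance 5).
The path 4-6-3-5-8-2 has 5 edges.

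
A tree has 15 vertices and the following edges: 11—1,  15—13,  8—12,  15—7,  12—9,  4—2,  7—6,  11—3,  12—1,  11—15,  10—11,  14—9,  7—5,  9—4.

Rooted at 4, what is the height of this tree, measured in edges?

7

A deepest node is 5, reached by 4 – 9 – 12 – 1 – 11 – 15 – 7 – 5.
That path has 7 edges, so the height is 7.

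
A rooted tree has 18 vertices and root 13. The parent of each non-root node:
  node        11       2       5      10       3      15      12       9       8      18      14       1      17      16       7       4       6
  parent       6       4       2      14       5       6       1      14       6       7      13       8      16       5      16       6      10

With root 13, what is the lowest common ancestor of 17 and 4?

4

Path 17→root: 17 16 5 2 4 6 10 14 13; path 4→root: 4 6 10 14 13.
First common node: 4.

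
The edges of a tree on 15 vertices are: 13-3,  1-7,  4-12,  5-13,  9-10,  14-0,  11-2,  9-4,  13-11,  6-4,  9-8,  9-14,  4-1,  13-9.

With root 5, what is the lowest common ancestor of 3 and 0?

Path 3→root: 3 13 5; path 0→root: 0 14 9 13 5.
First common node: 13.

13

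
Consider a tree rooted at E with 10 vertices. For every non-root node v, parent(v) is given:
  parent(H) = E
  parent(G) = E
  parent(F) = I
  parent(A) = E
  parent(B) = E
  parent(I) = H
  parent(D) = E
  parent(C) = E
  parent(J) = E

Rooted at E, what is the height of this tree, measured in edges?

3

The longest root-to-leaf path is E → H → I → F (3 edges).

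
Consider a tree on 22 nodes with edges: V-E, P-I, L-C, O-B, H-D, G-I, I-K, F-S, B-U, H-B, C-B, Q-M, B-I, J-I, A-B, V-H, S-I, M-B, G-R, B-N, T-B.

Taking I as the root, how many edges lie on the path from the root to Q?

Climbing from Q to the root: Q → M → B → I. That's 3 steps.

3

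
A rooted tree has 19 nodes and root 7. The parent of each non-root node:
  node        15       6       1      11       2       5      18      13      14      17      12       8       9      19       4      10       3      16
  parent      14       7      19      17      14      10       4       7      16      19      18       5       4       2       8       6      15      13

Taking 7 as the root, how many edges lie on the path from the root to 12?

Path from 7 to 12: 7–6–10–5–8–4–18–12, which has 7 edges.

7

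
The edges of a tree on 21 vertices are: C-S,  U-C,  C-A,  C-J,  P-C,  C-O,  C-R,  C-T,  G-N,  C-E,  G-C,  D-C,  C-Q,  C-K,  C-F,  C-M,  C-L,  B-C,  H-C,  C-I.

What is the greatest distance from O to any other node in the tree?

The node farthest from O is N, via O – C – G – N — 3 edges.

3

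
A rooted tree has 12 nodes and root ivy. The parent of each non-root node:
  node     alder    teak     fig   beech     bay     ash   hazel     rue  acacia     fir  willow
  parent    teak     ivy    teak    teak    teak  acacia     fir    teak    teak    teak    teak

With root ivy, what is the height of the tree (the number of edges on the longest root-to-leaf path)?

3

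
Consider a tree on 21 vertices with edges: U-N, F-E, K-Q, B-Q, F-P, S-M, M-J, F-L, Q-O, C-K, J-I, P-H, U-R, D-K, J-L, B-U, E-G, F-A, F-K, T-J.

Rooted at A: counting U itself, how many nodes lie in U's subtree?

3

The subtree rooted at U contains: U, N, R — 3 nodes.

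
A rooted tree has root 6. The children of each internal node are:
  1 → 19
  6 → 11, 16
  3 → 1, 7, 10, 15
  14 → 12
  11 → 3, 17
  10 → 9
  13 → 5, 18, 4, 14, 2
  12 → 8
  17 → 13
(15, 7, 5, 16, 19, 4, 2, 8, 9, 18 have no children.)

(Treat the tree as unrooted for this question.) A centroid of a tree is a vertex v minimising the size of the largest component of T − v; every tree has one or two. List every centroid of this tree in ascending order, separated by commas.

Delete 11: the remaining components have sizes 9, 7, 2. Max 9 ≤ 9, so 11 is a centroid.
No neighbour of 11 does as well, so 11 is the unique centroid.

11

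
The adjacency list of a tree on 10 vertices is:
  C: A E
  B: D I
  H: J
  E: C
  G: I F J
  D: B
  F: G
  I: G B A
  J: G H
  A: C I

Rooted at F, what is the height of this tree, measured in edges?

5

E sits deepest: F-G-I-A-C-E — 5 edges from the root.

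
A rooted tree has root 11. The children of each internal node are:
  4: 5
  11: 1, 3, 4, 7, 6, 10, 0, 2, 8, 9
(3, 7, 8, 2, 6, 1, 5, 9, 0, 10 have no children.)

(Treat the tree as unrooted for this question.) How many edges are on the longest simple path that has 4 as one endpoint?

2

Distances from 4 peak at 2, attained at 8 (2, 3, 0, 7, 10, 1, 9, 6 also at distance 2).
4-11-8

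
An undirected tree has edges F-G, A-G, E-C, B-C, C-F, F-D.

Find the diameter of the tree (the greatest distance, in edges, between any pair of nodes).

BFS from E reaches A last, at distance 4; BFS from A confirms no node is farther.
Path: E - C - F - G - A.

4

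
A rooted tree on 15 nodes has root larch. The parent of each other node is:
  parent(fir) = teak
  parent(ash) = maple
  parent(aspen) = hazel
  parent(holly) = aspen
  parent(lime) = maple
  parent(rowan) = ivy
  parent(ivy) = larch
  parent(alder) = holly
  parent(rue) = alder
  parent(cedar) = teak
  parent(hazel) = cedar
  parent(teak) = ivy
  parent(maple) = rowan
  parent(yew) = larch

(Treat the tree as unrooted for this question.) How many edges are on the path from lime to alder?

lime - maple - rowan - ivy - teak - cedar - hazel - aspen - holly - alder: 9 edges.

9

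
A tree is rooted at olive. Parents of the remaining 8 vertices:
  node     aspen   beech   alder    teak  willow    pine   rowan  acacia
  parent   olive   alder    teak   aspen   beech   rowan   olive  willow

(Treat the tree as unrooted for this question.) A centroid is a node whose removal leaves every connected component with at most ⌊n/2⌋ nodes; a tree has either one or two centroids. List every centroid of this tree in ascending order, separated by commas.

If teak is removed the pieces have sizes 4, 4, all ≤ ⌊9/2⌋ = 4.
No neighbour of teak does as well, so teak is the unique centroid.

teak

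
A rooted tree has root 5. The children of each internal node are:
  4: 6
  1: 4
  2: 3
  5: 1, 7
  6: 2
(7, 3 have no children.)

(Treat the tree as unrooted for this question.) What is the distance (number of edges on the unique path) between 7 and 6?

4

7 – 5 – 1 – 4 – 6: 4 edges.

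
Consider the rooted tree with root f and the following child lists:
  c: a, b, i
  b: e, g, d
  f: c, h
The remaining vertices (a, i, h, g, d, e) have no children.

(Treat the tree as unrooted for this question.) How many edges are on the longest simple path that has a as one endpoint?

3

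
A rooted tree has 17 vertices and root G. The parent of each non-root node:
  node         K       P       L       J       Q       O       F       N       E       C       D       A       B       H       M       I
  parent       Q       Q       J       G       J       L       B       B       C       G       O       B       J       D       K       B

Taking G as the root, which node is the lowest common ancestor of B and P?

J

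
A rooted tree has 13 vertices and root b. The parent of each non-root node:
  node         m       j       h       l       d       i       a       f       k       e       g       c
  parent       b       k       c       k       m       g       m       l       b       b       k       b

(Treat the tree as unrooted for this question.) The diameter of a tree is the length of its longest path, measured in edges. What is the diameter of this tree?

5

Starting from i, a farthest node is a at distance 5.
One longest path: i-g-k-b-m-a.
So the diameter is 5.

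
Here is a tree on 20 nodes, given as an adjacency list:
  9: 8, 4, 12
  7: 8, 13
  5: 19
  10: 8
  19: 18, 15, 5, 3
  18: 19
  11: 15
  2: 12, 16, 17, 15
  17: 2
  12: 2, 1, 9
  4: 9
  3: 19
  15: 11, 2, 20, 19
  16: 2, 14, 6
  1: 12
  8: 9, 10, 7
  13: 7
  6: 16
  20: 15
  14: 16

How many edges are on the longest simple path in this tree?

8

BFS from 13 reaches 18 last, at distance 8; BFS from 18 confirms no node is farther.
Path: 13 – 7 – 8 – 9 – 12 – 2 – 15 – 19 – 18.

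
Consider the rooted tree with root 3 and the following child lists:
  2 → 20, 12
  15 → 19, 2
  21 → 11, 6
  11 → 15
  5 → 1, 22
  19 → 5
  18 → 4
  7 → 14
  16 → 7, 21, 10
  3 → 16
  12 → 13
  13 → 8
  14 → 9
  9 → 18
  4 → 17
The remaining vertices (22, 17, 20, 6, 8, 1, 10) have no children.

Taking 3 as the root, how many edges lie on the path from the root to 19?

5

Climbing from 19 to the root: 19–15–11–21–16–3. That's 5 steps.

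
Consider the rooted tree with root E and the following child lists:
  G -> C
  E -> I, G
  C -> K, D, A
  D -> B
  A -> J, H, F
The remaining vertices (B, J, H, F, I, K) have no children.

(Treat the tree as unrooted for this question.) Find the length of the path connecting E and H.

Walking from E: E–G–C–A–H. Length 4.

4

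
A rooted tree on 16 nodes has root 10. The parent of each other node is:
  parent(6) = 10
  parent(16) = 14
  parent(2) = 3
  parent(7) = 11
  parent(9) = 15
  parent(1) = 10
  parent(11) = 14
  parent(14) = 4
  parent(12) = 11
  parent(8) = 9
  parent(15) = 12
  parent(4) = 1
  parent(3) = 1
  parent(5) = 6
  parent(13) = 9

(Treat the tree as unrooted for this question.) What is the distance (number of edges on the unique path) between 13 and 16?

6

Walking from 13: 13 – 9 – 15 – 12 – 11 – 14 – 16. Length 6.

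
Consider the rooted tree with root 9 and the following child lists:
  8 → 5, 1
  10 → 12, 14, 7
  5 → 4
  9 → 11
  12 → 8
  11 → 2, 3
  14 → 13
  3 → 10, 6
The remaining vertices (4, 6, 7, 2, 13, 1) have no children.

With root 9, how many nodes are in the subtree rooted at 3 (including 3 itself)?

3's subtree: {3, 10, 6, 12, 7, 14, 8, 13, 5, 1, 4}, size 11.

11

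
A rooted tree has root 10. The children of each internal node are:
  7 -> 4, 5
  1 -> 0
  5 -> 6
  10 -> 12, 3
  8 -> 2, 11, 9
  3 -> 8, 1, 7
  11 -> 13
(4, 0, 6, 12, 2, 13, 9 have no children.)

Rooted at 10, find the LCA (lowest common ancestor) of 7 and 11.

3

Ancestors of 7 (toward the root): 7, 3, 10.
Ancestors of 11: 11, 8, 3, 10.
The deepest node appearing in both lists is 3.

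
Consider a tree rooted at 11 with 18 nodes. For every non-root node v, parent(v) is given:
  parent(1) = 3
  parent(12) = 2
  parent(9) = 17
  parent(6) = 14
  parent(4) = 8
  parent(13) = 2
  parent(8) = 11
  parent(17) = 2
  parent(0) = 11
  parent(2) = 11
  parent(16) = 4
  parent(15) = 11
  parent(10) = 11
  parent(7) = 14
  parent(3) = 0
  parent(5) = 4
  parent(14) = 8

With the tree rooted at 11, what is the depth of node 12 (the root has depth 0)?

2

11–2–12 — 2 edges.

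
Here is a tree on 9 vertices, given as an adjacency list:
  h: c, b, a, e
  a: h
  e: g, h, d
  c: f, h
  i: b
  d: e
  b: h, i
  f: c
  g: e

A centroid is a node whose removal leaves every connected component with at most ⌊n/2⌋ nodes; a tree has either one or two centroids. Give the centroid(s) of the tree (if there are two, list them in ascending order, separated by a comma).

If h is removed the pieces have sizes 3, 2, 2, 1, all ≤ ⌊9/2⌋ = 4.
No neighbour of h does as well, so h is the unique centroid.

h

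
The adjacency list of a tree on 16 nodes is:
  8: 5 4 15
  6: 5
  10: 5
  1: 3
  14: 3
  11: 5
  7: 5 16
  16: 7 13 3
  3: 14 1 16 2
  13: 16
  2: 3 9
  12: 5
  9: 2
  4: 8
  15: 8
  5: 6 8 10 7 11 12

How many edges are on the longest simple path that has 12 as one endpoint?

The node farthest from 12 is 9, via 12-5-7-16-3-2-9 — 6 edges.

6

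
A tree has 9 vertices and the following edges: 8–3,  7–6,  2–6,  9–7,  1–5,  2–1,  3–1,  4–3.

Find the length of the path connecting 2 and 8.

The path is 2 - 1 - 3 - 8, which has 3 edges.

3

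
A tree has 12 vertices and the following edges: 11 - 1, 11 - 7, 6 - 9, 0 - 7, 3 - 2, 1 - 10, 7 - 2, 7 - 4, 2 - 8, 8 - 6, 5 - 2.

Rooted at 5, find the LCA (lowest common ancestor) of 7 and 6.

2

Ancestors of 7 (toward the root): 7, 2, 5.
Ancestors of 6: 6, 8, 2, 5.
The deepest node appearing in both lists is 2.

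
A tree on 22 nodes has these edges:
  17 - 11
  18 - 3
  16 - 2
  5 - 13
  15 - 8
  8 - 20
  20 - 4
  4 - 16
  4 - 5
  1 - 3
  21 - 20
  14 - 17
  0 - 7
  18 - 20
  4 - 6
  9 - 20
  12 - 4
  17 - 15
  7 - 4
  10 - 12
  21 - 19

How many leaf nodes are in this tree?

10

Degree-1 nodes: 0, 1, 2, 6, 9, 10, 11, 13, 14, 19 — 10 of them.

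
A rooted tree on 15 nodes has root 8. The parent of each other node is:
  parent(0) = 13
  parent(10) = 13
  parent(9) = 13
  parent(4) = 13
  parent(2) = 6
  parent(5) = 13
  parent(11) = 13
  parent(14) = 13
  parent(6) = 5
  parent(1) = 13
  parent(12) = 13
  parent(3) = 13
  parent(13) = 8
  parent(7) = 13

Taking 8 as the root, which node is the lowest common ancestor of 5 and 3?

13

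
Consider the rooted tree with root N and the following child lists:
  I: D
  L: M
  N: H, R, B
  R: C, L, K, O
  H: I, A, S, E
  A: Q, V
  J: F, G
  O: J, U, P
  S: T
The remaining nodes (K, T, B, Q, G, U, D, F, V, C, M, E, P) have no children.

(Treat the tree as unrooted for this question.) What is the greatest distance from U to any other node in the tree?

The node farthest from U is V (Q, D, T also at distance 6), via U – O – R – N – H – A – V — 6 edges.

6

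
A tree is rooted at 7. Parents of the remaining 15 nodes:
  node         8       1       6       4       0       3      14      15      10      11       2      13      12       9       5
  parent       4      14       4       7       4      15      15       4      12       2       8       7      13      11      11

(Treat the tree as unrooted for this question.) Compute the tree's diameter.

BFS from 10 reaches 9 last, at distance 8; BFS from 9 confirms no node is farther.
Path: 10 - 12 - 13 - 7 - 4 - 8 - 2 - 11 - 9.

8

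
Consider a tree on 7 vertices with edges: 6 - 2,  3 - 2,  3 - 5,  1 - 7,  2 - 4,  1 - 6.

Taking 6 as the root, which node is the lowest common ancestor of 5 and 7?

5's ancestor chain is 5, 3, 2, 6 and 7's is 7, 1, 6; they first meet at 6.

6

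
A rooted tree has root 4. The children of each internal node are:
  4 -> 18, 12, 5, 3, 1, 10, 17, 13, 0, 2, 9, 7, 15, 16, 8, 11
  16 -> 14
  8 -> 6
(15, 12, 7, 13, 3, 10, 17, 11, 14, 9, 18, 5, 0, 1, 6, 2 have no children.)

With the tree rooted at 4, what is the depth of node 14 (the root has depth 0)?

2

4 → 16 → 14 — 2 edges.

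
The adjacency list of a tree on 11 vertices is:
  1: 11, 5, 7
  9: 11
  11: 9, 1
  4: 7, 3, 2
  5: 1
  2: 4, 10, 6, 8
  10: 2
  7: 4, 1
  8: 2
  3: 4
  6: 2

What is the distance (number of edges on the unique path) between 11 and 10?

5

Walking from 11: 11 - 1 - 7 - 4 - 2 - 10. Length 5.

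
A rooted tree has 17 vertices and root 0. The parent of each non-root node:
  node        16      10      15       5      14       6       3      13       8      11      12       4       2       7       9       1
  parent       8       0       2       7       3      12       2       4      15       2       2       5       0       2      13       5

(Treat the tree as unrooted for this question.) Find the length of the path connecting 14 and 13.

The path is 14–3–2–7–5–4–13, which has 6 edges.

6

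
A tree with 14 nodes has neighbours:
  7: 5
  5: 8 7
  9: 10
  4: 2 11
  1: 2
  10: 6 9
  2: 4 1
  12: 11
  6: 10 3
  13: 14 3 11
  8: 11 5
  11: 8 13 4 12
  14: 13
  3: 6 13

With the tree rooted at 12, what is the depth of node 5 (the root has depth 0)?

3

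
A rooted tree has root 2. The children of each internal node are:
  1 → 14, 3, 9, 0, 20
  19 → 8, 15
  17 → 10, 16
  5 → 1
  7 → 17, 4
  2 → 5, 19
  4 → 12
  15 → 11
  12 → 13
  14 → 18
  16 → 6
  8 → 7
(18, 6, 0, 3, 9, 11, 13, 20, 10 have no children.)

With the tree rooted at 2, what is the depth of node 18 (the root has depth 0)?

4

Climbing from 18 to the root: 18 – 14 – 1 – 5 – 2. That's 4 steps.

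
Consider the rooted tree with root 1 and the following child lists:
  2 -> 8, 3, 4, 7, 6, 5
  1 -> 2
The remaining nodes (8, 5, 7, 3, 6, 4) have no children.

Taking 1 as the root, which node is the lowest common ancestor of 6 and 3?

Ancestors of 6 (toward the root): 6, 2, 1.
Ancestors of 3: 3, 2, 1.
The deepest node appearing in both lists is 2.

2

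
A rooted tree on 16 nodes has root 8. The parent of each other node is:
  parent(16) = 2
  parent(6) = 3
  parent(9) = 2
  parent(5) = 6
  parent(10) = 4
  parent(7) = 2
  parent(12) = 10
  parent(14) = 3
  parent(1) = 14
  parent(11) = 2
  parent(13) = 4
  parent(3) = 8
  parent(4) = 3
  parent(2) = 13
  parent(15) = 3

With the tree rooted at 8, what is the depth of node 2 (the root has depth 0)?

Climbing from 2 to the root: 2 – 13 – 4 – 3 – 8. That's 4 steps.

4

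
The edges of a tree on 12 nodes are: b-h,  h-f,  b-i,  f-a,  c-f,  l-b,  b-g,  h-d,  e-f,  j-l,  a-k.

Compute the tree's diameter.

6

Starting from j, a farthest node is k at distance 6.
One longest path: j - l - b - h - f - a - k.
So the diameter is 6.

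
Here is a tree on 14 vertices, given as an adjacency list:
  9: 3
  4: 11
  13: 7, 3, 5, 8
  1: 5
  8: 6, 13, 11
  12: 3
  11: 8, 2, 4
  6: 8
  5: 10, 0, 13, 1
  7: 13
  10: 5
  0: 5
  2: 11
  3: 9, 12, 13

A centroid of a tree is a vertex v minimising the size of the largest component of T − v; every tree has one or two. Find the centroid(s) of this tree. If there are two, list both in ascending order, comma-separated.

13

Removing 13 splits the tree into components of sizes 5, 4, 3, 1; the largest is 5 ≤ ⌊14/2⌋ = 7.
Every other node leaves some component of size > 7, so the centroid is unique.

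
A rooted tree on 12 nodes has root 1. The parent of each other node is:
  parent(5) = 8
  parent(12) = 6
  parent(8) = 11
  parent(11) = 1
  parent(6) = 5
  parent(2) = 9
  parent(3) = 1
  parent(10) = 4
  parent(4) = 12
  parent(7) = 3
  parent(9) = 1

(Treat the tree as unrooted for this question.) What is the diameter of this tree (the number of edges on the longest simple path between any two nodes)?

9

BFS from 10 reaches 7 last, at distance 9; BFS from 7 confirms no node is farther.
Path: 10 - 4 - 12 - 6 - 5 - 8 - 11 - 1 - 3 - 7.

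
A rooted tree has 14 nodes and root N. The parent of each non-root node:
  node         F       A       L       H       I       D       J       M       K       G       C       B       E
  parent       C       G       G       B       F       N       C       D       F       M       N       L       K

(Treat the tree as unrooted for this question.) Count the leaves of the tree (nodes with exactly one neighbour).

5

Degree-1 nodes: A, E, H, I, J — 5 of them.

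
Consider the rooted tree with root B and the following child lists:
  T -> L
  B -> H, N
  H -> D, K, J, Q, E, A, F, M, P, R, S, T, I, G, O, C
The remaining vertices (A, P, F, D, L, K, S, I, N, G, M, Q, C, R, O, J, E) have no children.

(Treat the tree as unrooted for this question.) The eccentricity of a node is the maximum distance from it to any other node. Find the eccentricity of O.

A farthest node from O is N (L also at distance 3).
The path O–H–B–N has 3 edges.

3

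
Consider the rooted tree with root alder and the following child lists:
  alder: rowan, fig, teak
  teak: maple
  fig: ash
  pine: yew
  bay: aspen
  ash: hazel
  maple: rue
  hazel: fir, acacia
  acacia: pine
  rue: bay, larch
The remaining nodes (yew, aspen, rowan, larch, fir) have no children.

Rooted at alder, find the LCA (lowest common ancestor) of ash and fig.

fig

Path ash→root: ash fig alder; path fig→root: fig alder.
First common node: fig.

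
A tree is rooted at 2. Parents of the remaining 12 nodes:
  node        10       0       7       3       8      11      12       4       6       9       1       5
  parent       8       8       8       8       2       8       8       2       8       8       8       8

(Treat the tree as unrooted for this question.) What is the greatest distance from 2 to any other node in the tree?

2

The node farthest from 2 is 0 (3, 10, 7, 6, 12, 1, 5, 9, 11 also at distance 2), via 2-8-0 — 2 edges.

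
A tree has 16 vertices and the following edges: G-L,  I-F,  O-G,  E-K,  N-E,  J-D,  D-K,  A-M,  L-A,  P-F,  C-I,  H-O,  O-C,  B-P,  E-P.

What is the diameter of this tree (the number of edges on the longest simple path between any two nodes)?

12

A longest path is M – A – L – G – O – C – I – F – P – E – K – D – J, with 12 edges.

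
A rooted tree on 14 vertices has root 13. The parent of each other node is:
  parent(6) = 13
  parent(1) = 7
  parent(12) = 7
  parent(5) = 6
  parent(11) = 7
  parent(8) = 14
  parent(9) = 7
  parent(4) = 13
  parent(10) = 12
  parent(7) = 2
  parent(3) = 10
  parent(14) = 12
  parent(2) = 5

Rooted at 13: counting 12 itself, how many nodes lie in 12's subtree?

5

12's subtree: {12, 14, 10, 8, 3}, size 5.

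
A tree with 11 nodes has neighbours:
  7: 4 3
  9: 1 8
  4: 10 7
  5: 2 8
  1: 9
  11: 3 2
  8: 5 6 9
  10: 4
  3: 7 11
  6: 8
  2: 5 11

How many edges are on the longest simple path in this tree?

Starting from 10, a farthest node is 1 at distance 9.
One longest path: 10 - 4 - 7 - 3 - 11 - 2 - 5 - 8 - 9 - 1.
So the diameter is 9.

9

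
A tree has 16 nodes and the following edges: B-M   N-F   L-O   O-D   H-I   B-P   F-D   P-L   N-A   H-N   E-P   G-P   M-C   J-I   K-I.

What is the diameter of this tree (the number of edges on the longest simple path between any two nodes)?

BFS from C reaches K last, at distance 11; BFS from K confirms no node is farther.
Path: C - M - B - P - L - O - D - F - N - H - I - K.

11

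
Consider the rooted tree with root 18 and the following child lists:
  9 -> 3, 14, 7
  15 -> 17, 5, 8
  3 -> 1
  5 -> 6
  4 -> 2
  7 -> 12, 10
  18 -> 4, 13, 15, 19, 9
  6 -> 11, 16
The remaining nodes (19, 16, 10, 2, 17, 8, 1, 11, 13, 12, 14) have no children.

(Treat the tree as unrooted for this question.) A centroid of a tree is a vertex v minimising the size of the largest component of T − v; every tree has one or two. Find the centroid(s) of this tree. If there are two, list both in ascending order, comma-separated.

18

Removing 18 splits the tree into components of sizes 7, 7, 2, 1, 1; the largest is 7 ≤ ⌊19/2⌋ = 9.
No neighbour of 18 does as well, so 18 is the unique centroid.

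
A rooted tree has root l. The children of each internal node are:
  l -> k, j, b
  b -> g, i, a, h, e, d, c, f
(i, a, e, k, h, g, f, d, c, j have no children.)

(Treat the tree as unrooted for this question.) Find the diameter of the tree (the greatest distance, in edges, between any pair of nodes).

3

BFS from j reaches a last, at distance 3; BFS from a confirms no node is farther.
Path: j–l–b–a.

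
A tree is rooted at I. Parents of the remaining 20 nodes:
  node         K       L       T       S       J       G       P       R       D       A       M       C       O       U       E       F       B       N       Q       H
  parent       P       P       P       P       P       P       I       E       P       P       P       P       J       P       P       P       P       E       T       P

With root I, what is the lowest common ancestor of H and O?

P

Path H→root: H P I; path O→root: O J P I.
First common node: P.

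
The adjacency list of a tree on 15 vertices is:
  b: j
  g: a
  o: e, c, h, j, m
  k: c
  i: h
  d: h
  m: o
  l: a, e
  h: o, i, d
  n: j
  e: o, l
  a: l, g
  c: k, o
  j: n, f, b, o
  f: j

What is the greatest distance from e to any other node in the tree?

The node farthest from e is n (k, b, f, i, g, d also at distance 3), via e – o – j – n — 3 edges.

3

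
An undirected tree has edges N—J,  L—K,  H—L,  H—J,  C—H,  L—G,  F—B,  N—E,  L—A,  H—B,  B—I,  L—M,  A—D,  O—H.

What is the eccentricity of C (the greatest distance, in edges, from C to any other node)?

The node farthest from C is E (D also at distance 4), via C-H-J-N-E — 4 edges.

4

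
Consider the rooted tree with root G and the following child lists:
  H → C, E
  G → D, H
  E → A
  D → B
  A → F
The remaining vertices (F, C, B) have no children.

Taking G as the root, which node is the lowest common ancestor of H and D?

Path H→root: H G; path D→root: D G.
First common node: G.

G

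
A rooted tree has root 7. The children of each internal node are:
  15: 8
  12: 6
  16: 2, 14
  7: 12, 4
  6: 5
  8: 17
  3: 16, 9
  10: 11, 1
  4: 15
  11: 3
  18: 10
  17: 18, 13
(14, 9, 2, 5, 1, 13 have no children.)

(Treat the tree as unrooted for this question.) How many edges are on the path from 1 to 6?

9

Walking from 1: 1 – 10 – 18 – 17 – 8 – 15 – 4 – 7 – 12 – 6. Length 9.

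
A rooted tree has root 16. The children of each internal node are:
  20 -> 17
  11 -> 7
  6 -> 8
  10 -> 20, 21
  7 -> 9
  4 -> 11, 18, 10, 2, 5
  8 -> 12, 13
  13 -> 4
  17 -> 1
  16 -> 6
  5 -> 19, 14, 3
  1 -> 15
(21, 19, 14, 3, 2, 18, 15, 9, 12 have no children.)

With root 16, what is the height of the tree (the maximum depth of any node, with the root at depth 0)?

15 sits deepest: 16 → 6 → 8 → 13 → 4 → 10 → 20 → 17 → 1 → 15 — 9 edges from the root.

9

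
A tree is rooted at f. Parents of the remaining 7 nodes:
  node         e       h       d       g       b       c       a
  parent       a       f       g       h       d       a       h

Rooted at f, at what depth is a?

2

Climbing from a to the root: a–h–f. That's 2 steps.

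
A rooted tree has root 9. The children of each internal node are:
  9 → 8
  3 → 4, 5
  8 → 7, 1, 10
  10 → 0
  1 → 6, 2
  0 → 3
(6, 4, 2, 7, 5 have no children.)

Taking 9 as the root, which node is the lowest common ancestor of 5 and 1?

8

Ancestors of 5 (toward the root): 5, 3, 0, 10, 8, 9.
Ancestors of 1: 1, 8, 9.
The deepest node appearing in both lists is 8.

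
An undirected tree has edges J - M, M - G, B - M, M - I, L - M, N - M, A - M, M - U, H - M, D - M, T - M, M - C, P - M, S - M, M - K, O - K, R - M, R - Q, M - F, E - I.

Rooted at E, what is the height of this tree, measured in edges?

4

O sits deepest: E–I–M–K–O — 4 edges from the root.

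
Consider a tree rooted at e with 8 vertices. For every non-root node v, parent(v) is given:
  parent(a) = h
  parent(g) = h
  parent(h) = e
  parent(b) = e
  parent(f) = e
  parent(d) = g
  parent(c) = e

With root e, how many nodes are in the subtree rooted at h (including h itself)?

4

Descendants of h (including itself): h, g, a, d. That's 4.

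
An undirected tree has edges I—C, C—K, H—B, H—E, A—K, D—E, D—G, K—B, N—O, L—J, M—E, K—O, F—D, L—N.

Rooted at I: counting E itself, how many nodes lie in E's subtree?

Descendants of E (including itself): E, M, D, G, F. That's 5.

5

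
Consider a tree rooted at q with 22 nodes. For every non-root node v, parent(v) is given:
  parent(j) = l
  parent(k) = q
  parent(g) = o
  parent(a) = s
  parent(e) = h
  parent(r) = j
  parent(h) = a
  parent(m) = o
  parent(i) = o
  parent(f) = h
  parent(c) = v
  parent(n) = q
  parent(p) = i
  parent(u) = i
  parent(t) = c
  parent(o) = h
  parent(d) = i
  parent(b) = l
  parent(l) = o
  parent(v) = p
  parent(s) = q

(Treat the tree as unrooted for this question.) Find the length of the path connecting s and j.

5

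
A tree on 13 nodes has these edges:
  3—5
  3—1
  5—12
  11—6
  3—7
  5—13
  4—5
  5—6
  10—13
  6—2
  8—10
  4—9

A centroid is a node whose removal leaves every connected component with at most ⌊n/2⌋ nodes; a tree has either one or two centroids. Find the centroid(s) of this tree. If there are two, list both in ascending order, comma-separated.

Removing 5 splits the tree into components of sizes 3, 3, 3, 2, 1; the largest is 3 ≤ ⌊13/2⌋ = 6.
No neighbour of 5 does as well, so 5 is the unique centroid.

5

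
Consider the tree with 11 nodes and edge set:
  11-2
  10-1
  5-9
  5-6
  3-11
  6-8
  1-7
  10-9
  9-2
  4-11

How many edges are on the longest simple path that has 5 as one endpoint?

4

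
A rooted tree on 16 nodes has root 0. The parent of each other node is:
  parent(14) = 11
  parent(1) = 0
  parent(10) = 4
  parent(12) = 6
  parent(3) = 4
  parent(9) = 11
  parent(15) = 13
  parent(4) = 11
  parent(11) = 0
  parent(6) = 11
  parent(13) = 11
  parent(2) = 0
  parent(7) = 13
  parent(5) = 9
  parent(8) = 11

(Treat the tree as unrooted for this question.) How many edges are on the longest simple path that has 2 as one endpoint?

4

Distances from 2 peak at 4, attained at 5 (10, 3, 15, 12, 7 also at distance 4).
2–0–11–9–5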